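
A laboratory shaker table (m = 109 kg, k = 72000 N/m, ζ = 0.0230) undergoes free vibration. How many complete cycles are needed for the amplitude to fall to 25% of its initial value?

Logarithmic decrement δ = 2πζ/√(1 − ζ²) = 2π × 0.02300/√(1 − 0.000529) = 0.1446.
x_n/x₀ = e^(−nδ) ≤ 0.25; take ln: n ≥ ln(1/0.25)/δ = 1.386/0.1446 = 9.590.
So 10 complete cycles are required.

10 cycles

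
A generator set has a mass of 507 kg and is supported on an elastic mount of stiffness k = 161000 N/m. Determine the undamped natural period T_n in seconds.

0.353 s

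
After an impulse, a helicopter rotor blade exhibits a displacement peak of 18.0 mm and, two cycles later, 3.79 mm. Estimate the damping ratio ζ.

0.123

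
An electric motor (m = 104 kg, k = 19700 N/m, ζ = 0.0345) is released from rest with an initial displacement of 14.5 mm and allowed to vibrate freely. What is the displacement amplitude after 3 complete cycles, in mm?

7.56 mm

Logarithmic decrement δ = 2πζ/√(1 − ζ²) = 2π × 0.03450/√(1 − 0.00119) = 0.2169.
After n cycles, x_n/x₀ = e^(−nδ), so x_3 = 14.5 × e^(−3 × 0.2169) = 14.5 × 0.5217 = 7.564 mm.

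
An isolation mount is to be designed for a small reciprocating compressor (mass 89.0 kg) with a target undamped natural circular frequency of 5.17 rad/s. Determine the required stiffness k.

2380 N/m

k = m·ω_n² = 89.0 × 5.170² = 89.0 × 26.73 = 2379 N/m.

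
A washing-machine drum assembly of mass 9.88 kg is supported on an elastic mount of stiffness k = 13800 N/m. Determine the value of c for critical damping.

738 N·s/m

c_c = 2√(k·m) = 2√(13800 × 9.88) = 2 × 369.2 = 738.5 N·s/m.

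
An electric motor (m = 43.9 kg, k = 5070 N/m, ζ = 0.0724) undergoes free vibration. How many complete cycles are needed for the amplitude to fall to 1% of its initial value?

11 cycles

Logarithmic decrement δ = 2πζ/√(1 − ζ²) = 2π × 0.07240/√(1 − 0.00524) = 0.4561.
x_n/x₀ = e^(−nδ) ≤ 0.01; take ln: n ≥ ln(1/0.01)/δ = 4.605/0.4561 = 10.10.
So 11 complete cycles are required.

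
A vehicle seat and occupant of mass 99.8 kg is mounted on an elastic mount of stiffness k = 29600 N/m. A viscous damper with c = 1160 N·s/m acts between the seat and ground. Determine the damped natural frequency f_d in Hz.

2.58 Hz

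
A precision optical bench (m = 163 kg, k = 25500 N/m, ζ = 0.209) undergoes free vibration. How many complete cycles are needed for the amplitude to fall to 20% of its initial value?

2 cycles

Logarithmic decrement δ = 2πζ/√(1 − ζ²) = 2π × 0.2090/√(1 − 0.0437) = 1.343.
x_n/x₀ = e^(−nδ) ≤ 0.2; take ln: n ≥ ln(1/0.2)/δ = 1.609/1.343 = 1.199.
So 2 complete cycles are required.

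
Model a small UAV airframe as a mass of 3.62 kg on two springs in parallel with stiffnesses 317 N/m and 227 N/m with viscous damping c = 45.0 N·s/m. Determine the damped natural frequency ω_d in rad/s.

Parallel springs add: k_eq = 317 + 227 = 544.0 N/m.
ω_n = √(k_eq/m) = √(544.0/3.62) = 12.26 rad/s.
Critical damping c_c = 2√(k_eq·m) = 2√(544.0 × 3.62) = 88.75 N·s/m, so ζ = c/c_c = 45.0/88.75 = 0.5070.
ω_d = ω_n√(1 − ζ²) = 12.26 × √(1 − 0.257) = 10.57 rad/s.

10.6 rad/s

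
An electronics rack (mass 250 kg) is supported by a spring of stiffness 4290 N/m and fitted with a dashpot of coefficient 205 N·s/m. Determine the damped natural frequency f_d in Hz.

ω_n = √(k/m) = √(4290/250) = 4.142 rad/s.
Critical damping c_c = 2√(k·m) = 2√(4290 × 250) = 2071 N·s/m, so ζ = c/c_c = 205/2071 = 0.09897.
ω_d = ω_n√(1 − ζ²) = 4.142 × √(1 − 0.00980) = 4.122 rad/s.
f_d = ω_d/(2π) = 0.6561 Hz.

0.656 Hz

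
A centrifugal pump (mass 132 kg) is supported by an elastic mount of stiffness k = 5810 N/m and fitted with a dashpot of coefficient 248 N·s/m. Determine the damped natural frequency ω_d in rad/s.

ω_n = √(k/m) = √(5810/132) = 6.634 rad/s.
Critical damping c_c = 2√(k·m) = 2√(5810 × 132) = 1751 N·s/m, so ζ = c/c_c = 248/1751 = 0.1416.
ω_d = ω_n√(1 − ζ²) = 6.634 × √(1 − 0.0200) = 6.568 rad/s.

6.57 rad/s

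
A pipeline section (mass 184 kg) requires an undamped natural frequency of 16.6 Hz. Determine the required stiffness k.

2000000 N/m

ω_n = 2πf_n = 2π × 16.6 = 104.3 rad/s.
k = m·ω_n² = 184 × 104.3² = 184 × 10880 = 2002000 N/m.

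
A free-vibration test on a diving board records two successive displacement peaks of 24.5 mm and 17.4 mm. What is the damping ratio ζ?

Logarithmic decrement δ = (1/n)·ln(x₀/x_n) = (1/1)·ln(24.5/17.4) = (1/1)·ln(1.408) = 0.3422.
ζ = δ/√(4π² + δ²) = 0.3422/√(39.48 + 0.117) = 0.3422/6.292 = 0.05438.

0.0544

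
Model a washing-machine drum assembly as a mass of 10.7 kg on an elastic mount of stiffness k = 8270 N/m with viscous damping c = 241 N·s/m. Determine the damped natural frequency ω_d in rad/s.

25.4 rad/s

ω_n = √(k/m) = √(8270/10.7) = 27.80 rad/s.
Critical damping c_c = 2√(k·m) = 2√(8270 × 10.7) = 594.9 N·s/m, so ζ = c/c_c = 241/594.9 = 0.4051.
ω_d = ω_n√(1 − ζ²) = 27.80 × √(1 − 0.164) = 25.42 rad/s.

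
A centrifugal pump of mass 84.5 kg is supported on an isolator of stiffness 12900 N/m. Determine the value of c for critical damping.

2090 N·s/m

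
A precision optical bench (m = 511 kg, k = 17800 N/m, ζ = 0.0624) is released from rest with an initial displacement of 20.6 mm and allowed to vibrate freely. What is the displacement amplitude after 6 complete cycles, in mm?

Logarithmic decrement δ = 2πζ/√(1 − ζ²) = 2π × 0.06240/√(1 − 0.00389) = 0.3928.
After n cycles, x_n/x₀ = e^(−nδ), so x_6 = 20.6 × e^(−6 × 0.3928) = 20.6 × 0.09470 = 1.951 mm.

1.95 mm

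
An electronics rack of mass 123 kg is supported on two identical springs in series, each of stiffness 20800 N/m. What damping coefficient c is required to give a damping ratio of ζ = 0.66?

1490 N·s/m

Series springs: 1/k_eq = 2/20800, so k_eq = 20800/2 = 10400 N/m.
c_c = 2√(k_eq·m) = 2√(10400 × 123) = 2262 N·s/m.
c = ζ·c_c = 0.66 × 2262 = 1493 N·s/m.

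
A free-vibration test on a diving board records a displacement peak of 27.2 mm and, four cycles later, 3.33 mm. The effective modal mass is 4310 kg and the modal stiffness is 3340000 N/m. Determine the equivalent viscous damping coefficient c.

Logarithmic decrement δ = (1/n)·ln(x₀/x_n) = (1/4)·ln(27.2/3.33) = (1/4)·ln(8.168) = 0.5251.
ζ = δ/√(4π² + δ²) = 0.5251/√(39.48 + 0.276) = 0.5251/6.305 = 0.08328.
c = ζ · 2√(km) = 0.08328 × 2√(3340000 × 4310) = 0.08328 × 240000 = 19980 N·s/m.

20000 N·s/m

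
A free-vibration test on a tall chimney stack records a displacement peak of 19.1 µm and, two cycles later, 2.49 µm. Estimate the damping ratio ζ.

Logarithmic decrement δ = (1/n)·ln(x₀/x_n) = (1/2)·ln(19.1/2.49) = (1/2)·ln(7.671) = 1.019.
ζ = δ/√(4π² + δ²) = 1.019/√(39.48 + 1.04) = 1.019/6.365 = 0.1600.

0.160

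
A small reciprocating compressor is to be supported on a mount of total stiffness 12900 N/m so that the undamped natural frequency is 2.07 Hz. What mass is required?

ω_n = 2πf_n = 2π × 2.07 = 13.01 rad/s.
m = k/ω_n² = 12900/13.01² = 12900/169.2 = 76.26 kg.

76.3 kg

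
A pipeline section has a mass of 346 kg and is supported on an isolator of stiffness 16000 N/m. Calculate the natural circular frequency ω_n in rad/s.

6.80 rad/s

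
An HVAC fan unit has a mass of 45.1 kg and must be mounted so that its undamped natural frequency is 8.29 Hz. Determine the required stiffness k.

122000 N/m

ω_n = 2πf_n = 2π × 8.29 = 52.09 rad/s.
k = m·ω_n² = 45.1 × 52.09² = 45.1 × 2713 = 122400 N/m.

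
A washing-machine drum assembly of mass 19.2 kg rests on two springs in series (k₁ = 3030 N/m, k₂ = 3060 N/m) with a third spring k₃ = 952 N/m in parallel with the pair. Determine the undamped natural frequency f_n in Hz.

1.81 Hz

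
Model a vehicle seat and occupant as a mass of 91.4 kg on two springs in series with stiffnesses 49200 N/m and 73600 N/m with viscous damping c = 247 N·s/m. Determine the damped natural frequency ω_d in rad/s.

17.9 rad/s

Series springs: 1/k_eq = 1/49200 + 1/73600 = 3.391×10^-5, so k_eq = 29490 N/m.
ω_n = √(k_eq/m) = √(29490/91.4) = 17.96 rad/s.
Critical damping c_c = 2√(k_eq·m) = 2√(29490 × 91.4) = 3283 N·s/m, so ζ = c/c_c = 247/3283 = 0.07523.
ω_d = ω_n√(1 − ζ²) = 17.96 × √(1 − 0.00566) = 17.91 rad/s.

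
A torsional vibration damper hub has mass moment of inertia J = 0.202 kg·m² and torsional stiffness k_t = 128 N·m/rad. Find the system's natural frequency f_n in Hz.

4.01 Hz

ω_n = √(k_t/J) = √(128/0.202) = √633.7 = 25.17 rad/s.
f_n = ω_n/(2π) = 25.17/6.283 = 4.006 Hz.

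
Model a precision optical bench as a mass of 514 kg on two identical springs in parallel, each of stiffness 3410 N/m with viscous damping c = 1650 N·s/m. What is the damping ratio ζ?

0.441

Parallel springs add: k_eq = 2 × 3410 = 6820 N/m.
ω_n = √(k_eq/m) = √(6820/514) = 3.643 rad/s.
Critical damping c_c = 2√(k_eq·m) = 2√(6820 × 514) = 3745 N·s/m, so ζ = c/c_c = 1650/3745 = 0.4406.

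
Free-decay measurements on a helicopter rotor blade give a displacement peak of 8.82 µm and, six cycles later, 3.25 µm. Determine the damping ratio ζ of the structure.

Logarithmic decrement δ = (1/n)·ln(x₀/x_n) = (1/6)·ln(8.82/3.25) = (1/6)·ln(2.714) = 0.1664.
ζ = δ/√(4π² + δ²) = 0.1664/√(39.48 + 0.0277) = 0.1664/6.285 = 0.02647.

0.0265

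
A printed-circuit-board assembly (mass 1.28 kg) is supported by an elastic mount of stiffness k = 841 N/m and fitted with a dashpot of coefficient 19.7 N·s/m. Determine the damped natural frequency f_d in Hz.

3.89 Hz

ω_n = √(k/m) = √(841.0/1.28) = 25.63 rad/s.
Critical damping c_c = 2√(k·m) = 2√(841.0 × 1.28) = 65.62 N·s/m, so ζ = c/c_c = 19.7/65.62 = 0.3002.
ω_d = ω_n√(1 − ζ²) = 25.63 × √(1 − 0.0901) = 24.45 rad/s.
f_d = ω_d/(2π) = 3.891 Hz.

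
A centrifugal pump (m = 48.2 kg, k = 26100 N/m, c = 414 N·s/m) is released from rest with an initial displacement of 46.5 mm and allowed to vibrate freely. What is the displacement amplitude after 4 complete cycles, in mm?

0.415 mm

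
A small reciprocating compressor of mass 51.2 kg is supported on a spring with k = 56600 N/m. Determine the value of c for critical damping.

3400 N·s/m

c_c = 2√(k·m) = 2√(56600 × 51.2) = 2 × 1702 = 3405 N·s/m.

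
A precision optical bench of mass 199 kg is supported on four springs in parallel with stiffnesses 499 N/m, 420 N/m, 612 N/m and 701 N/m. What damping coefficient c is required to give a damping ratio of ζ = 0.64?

853 N·s/m

Parallel springs add: k_eq = 499 + 420 + 612 + 701 = 2232 N/m.
c_c = 2√(k_eq·m) = 2√(2232 × 199) = 1333 N·s/m.
c = ζ·c_c = 0.64 × 1333 = 853.1 N·s/m.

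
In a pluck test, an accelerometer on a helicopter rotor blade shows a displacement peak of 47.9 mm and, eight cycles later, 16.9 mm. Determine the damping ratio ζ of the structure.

Logarithmic decrement δ = (1/n)·ln(x₀/x_n) = (1/8)·ln(47.9/16.9) = (1/8)·ln(2.834) = 0.1302.
ζ = δ/√(4π² + δ²) = 0.1302/√(39.48 + 0.0170) = 0.1302/6.285 = 0.02072.

0.0207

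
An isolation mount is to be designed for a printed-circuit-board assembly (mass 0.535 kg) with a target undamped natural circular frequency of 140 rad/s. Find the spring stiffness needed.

k = m·ω_n² = 0.535 × 140.0² = 0.535 × 19600 = 10490 N/m.

10500 N/m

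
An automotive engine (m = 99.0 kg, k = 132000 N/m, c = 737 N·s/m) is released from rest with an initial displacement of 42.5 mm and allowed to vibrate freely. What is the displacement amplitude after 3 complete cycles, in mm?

ζ = c/(2√(km)) = 737/(2√(132000 × 99.0)) = 737/7230 = 0.1019.
Logarithmic decrement δ = 2πζ/√(1 − ζ²) = 2π × 0.1019/√(1 − 0.0104) = 0.6438.
After n cycles, x_n/x₀ = e^(−nδ), so x_3 = 42.5 × e^(−3 × 0.6438) = 42.5 × 0.1449 = 6.159 mm.

6.16 mm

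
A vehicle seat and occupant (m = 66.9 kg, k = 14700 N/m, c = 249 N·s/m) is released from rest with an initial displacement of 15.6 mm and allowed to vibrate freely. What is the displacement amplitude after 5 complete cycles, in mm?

0.293 mm

ζ = c/(2√(km)) = 249/(2√(14700 × 66.9)) = 249/1983 = 0.1255.
Logarithmic decrement δ = 2πζ/√(1 − ζ²) = 2π × 0.1255/√(1 − 0.0158) = 0.7951.
After n cycles, x_n/x₀ = e^(−nδ), so x_5 = 15.6 × e^(−5 × 0.7951) = 15.6 × 0.01877 = 0.2928 mm.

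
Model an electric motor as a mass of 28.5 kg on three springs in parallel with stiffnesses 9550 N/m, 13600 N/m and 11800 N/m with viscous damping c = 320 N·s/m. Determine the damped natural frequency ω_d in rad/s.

34.6 rad/s

Parallel springs add: k_eq = 9550 + 13600 + 11800 = 34950 N/m.
ω_n = √(k_eq/m) = √(34950/28.5) = 35.02 rad/s.
Critical damping c_c = 2√(k_eq·m) = 2√(34950 × 28.5) = 1996 N·s/m, so ζ = c/c_c = 320/1996 = 0.1603.
ω_d = ω_n√(1 − ζ²) = 35.02 × √(1 − 0.0257) = 34.57 rad/s.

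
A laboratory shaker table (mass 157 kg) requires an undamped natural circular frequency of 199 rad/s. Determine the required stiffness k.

6220000 N/m

k = m·ω_n² = 157 × 199.0² = 157 × 39600 = 6217000 N/m.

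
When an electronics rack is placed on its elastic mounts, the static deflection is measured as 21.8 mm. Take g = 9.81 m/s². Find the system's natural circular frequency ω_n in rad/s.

ω_n = √(g/δ_st) = √(9.81/0.0218) = √450.0 = 21.21 rad/s.

21.2 rad/s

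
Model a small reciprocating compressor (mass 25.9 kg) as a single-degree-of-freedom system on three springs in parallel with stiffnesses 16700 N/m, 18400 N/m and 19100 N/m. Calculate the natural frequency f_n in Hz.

Parallel springs add: k_eq = 16700 + 18400 + 19100 = 54200 N/m.
ω_n = √(k_eq/m) = √(54200/25.9) = √2093 = 45.75 rad/s.
f_n = ω_n/(2π) = 45.75/6.283 = 7.281 Hz.

7.28 Hz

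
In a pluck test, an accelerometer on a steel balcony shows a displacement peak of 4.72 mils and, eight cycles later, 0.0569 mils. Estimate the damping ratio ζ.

Logarithmic decrement δ = (1/n)·ln(x₀/x_n) = (1/8)·ln(4.72/0.0569) = (1/8)·ln(82.95) = 0.5523.
ζ = δ/√(4π² + δ²) = 0.5523/√(39.48 + 0.305) = 0.5523/6.307 = 0.08756.

0.0876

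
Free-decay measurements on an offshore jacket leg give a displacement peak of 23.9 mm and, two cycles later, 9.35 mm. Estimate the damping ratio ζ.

Logarithmic decrement δ = (1/n)·ln(x₀/x_n) = (1/2)·ln(23.9/9.35) = (1/2)·ln(2.556) = 0.4693.
ζ = δ/√(4π² + δ²) = 0.4693/√(39.48 + 0.220) = 0.4693/6.301 = 0.07448.

0.0745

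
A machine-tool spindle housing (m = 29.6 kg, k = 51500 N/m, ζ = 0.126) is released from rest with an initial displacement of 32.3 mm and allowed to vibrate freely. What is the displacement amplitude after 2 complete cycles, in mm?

6.55 mm

Logarithmic decrement δ = 2πζ/√(1 − ζ²) = 2π × 0.1260/√(1 − 0.0159) = 0.7980.
After n cycles, x_n/x₀ = e^(−nδ), so x_2 = 32.3 × e^(−2 × 0.7980) = 32.3 × 0.2027 = 6.547 mm.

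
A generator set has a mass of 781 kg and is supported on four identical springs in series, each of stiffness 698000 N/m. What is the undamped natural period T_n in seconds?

0.420 s

Series springs: 1/k_eq = 4/698000, so k_eq = 698000/4 = 174500 N/m.
ω_n = √(k_eq/m) = √(174500/781) = √223.4 = 14.95 rad/s.
T_n = 2π/ω_n = 6.283/14.95 = 0.4203 s.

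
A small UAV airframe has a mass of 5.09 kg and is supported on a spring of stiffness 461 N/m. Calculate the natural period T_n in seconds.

0.660 s

ω_n = √(k/m) = √(461.0/5.09) = √90.57 = 9.517 rad/s.
T_n = 2π/ω_n = 6.283/9.517 = 0.6602 s.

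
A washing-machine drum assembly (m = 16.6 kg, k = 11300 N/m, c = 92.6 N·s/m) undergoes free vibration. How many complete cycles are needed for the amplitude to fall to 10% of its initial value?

ζ = c/(2√(km)) = 92.6/(2√(11300 × 16.6)) = 92.6/866.2 = 0.1069.
Logarithmic decrement δ = 2πζ/√(1 − ζ²) = 2π × 0.1069/√(1 − 0.0114) = 0.6756.
x_n/x₀ = e^(−nδ) ≤ 0.1; take ln: n ≥ ln(1/0.1)/δ = 2.303/0.6756 = 3.408.
So 4 complete cycles are required.

4 cycles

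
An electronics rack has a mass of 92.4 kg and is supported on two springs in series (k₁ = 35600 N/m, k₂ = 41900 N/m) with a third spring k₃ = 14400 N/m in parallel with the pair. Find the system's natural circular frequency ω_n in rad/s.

19.1 rad/s

Series pair: k_s = k₁k₂/(k₁+k₂) = (35600)(41900)/(35600 + 41900) = 19250 N/m. In parallel with k₃: k_eq = 19250 + 14400 = 33650 N/m.
ω_n = √(k_eq/m) = √(33650/92.4) = √364.1 = 19.08 rad/s.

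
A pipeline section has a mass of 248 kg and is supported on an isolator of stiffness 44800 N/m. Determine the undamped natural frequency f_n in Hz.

ω_n = √(k/m) = √(44800/248) = √180.6 = 13.44 rad/s.
f_n = ω_n/(2π) = 13.44/6.283 = 2.139 Hz.

2.14 Hz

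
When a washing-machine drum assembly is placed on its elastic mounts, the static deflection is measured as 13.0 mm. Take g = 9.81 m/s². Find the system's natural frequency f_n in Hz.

ω_n = √(g/δ_st) = √(9.81/0.0130) = √754.6 = 27.47 rad/s.
f_n = ω_n/(2π) = 27.47/6.283 = 4.372 Hz.

4.37 Hz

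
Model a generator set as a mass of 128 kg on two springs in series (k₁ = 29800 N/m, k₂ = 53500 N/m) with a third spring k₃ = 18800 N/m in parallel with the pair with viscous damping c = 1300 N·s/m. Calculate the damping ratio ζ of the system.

Series pair: k_s = k₁k₂/(k₁+k₂) = (29800)(53500)/(29800 + 53500) = 19140 N/m. In parallel with k₃: k_eq = 19140 + 18800 = 37940 N/m.
ω_n = √(k_eq/m) = √(37940/128) = 17.22 rad/s.
Critical damping c_c = 2√(k_eq·m) = 2√(37940 × 128) = 4407 N·s/m, so ζ = c/c_c = 1300/4407 = 0.2950.

0.295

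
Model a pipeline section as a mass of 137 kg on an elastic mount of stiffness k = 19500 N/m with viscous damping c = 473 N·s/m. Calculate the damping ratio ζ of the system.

0.145

ω_n = √(k/m) = √(19500/137) = 11.93 rad/s.
Critical damping c_c = 2√(k·m) = 2√(19500 × 137) = 3269 N·s/m, so ζ = c/c_c = 473/3269 = 0.1447.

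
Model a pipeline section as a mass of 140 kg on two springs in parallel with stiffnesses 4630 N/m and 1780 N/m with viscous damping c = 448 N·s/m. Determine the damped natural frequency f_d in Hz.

Parallel springs add: k_eq = 4630 + 1780 = 6410 N/m.
ω_n = √(k_eq/m) = √(6410/140) = 6.767 rad/s.
Critical damping c_c = 2√(k_eq·m) = 2√(6410 × 140) = 1895 N·s/m, so ζ = c/c_c = 448/1895 = 0.2365.
ω_d = ω_n√(1 − ζ²) = 6.767 × √(1 − 0.0559) = 6.575 rad/s.
f_d = ω_d/(2π) = 1.046 Hz.

1.05 Hz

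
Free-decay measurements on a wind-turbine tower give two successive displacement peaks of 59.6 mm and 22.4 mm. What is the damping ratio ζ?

Logarithmic decrement δ = (1/n)·ln(x₀/x_n) = (1/1)·ln(59.6/22.4) = (1/1)·ln(2.661) = 0.9786.
ζ = δ/√(4π² + δ²) = 0.9786/√(39.48 + 0.958) = 0.9786/6.359 = 0.1539.

0.154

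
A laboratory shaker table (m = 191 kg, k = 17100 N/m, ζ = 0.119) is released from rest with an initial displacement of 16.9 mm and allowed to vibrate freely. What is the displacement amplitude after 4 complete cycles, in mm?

0.831 mm

Logarithmic decrement δ = 2πζ/√(1 − ζ²) = 2π × 0.1190/√(1 − 0.0142) = 0.7531.
After n cycles, x_n/x₀ = e^(−nδ), so x_4 = 16.9 × e^(−4 × 0.7531) = 16.9 × 0.04918 = 0.8312 mm.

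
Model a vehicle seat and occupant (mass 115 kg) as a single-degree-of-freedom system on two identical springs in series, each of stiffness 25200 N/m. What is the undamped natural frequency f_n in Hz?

1.67 Hz

Series springs: 1/k_eq = 2/25200, so k_eq = 25200/2 = 12600 N/m.
ω_n = √(k_eq/m) = √(12600/115) = √109.6 = 10.47 rad/s.
f_n = ω_n/(2π) = 10.47/6.283 = 1.666 Hz.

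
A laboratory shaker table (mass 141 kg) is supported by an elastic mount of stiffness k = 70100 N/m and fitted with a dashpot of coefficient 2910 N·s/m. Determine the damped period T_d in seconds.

ω_n = √(k/m) = √(70100/141) = 22.30 rad/s.
Critical damping c_c = 2√(k·m) = 2√(70100 × 141) = 6288 N·s/m, so ζ = c/c_c = 2910/6288 = 0.4628.
ω_d = ω_n√(1 − ζ²) = 22.30 × √(1 − 0.214) = 19.77 rad/s.
T_d = 2π/ω_d = 0.3179 s.

0.318 s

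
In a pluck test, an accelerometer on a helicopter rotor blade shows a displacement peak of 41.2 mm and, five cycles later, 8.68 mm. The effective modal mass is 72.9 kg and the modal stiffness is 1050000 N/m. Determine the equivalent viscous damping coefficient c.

Logarithmic decrement δ = (1/n)·ln(x₀/x_n) = (1/5)·ln(41.2/8.68) = (1/5)·ln(4.747) = 0.3115.
ζ = δ/√(4π² + δ²) = 0.3115/√(39.48 + 0.0970) = 0.3115/6.291 = 0.04951.
c = ζ · 2√(km) = 0.04951 × 2√(1050000 × 72.9) = 0.04951 × 17500 = 866.4 N·s/m.

866 N·s/m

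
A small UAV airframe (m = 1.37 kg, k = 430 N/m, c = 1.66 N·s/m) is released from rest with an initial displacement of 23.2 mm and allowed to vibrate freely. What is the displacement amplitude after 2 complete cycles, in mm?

15.1 mm

ζ = c/(2√(km)) = 1.66/(2√(430 × 1.37)) = 1.66/48.54 = 0.03420.
Logarithmic decrement δ = 2πζ/√(1 − ζ²) = 2π × 0.03420/√(1 − 0.00117) = 0.2150.
After n cycles, x_n/x₀ = e^(−nδ), so x_2 = 23.2 × e^(−2 × 0.2150) = 23.2 × 0.6505 = 15.09 mm.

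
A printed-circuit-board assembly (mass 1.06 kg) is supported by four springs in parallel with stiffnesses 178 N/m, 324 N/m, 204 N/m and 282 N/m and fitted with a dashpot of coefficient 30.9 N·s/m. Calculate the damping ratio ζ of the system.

Parallel springs add: k_eq = 178 + 324 + 204 + 282 = 988.0 N/m.
ω_n = √(k_eq/m) = √(988.0/1.06) = 30.53 rad/s.
Critical damping c_c = 2√(k_eq·m) = 2√(988.0 × 1.06) = 64.72 N·s/m, so ζ = c/c_c = 30.9/64.72 = 0.4774.

0.477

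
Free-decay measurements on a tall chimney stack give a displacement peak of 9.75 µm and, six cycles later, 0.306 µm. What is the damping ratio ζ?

Logarithmic decrement δ = (1/n)·ln(x₀/x_n) = (1/6)·ln(9.75/0.306) = (1/6)·ln(31.86) = 0.5769.
ζ = δ/√(4π² + δ²) = 0.5769/√(39.48 + 0.333) = 0.5769/6.310 = 0.09143.

0.0914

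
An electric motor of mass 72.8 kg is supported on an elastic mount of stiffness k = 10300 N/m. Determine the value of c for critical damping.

c_c = 2√(k·m) = 2√(10300 × 72.8) = 2 × 865.9 = 1732 N·s/m.

1730 N·s/m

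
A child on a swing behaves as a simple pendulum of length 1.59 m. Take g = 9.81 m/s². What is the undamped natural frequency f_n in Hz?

0.395 Hz

For a simple pendulum ω_n = √(g/L) = √(9.81/1.59) = √6.170 = 2.484 rad/s.
f_n = ω_n/(2π) = 2.484/6.283 = 0.3953 Hz.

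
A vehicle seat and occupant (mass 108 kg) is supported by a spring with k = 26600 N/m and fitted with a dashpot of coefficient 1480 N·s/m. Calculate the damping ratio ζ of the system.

0.437

ω_n = √(k/m) = √(26600/108) = 15.69 rad/s.
Critical damping c_c = 2√(k·m) = 2√(26600 × 108) = 3390 N·s/m, so ζ = c/c_c = 1480/3390 = 0.4366.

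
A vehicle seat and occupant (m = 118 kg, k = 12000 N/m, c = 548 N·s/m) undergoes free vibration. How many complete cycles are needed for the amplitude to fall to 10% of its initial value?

2 cycles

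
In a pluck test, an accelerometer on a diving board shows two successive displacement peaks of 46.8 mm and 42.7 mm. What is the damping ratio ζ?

Logarithmic decrement δ = (1/n)·ln(x₀/x_n) = (1/1)·ln(46.8/42.7) = (1/1)·ln(1.096) = 0.09168.
ζ = δ/√(4π² + δ²) = 0.09168/√(39.48 + 0.00841) = 0.09168/6.284 = 0.01459.

0.0146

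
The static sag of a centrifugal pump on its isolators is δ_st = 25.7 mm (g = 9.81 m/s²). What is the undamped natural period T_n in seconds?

0.322 s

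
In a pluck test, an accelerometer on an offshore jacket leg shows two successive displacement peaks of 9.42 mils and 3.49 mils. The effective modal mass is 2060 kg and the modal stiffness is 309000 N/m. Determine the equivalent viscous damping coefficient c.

7880 N·s/m

Logarithmic decrement δ = (1/n)·ln(x₀/x_n) = (1/1)·ln(9.42/3.49) = (1/1)·ln(2.699) = 0.9929.
ζ = δ/√(4π² + δ²) = 0.9929/√(39.48 + 0.986) = 0.9929/6.361 = 0.1561.
c = ζ · 2√(km) = 0.1561 × 2√(309000 × 2060) = 0.1561 × 50460 = 7876 N·s/m.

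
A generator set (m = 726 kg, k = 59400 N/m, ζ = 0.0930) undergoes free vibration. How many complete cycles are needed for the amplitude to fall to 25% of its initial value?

Logarithmic decrement δ = 2πζ/√(1 − ζ²) = 2π × 0.09300/√(1 − 0.00865) = 0.5869.
x_n/x₀ = e^(−nδ) ≤ 0.25; take ln: n ≥ ln(1/0.25)/δ = 1.386/0.5869 = 2.362.
So 3 complete cycles are required.

3 cycles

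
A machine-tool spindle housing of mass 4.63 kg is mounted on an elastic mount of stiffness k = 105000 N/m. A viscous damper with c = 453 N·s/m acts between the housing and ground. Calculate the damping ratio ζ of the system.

ω_n = √(k/m) = √(105000/4.63) = 150.6 rad/s.
Critical damping c_c = 2√(k·m) = 2√(105000 × 4.63) = 1394 N·s/m, so ζ = c/c_c = 453/1394 = 0.3249.

0.325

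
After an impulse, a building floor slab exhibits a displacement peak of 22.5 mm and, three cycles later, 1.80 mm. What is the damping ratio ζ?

0.133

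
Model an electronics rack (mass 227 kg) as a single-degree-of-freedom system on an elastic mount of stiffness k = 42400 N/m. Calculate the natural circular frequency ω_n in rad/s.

13.7 rad/s

ω_n = √(k/m) = √(42400/227) = √186.8 = 13.67 rad/s.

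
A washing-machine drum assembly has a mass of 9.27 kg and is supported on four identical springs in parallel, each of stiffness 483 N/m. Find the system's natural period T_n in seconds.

0.435 s

Parallel springs add: k_eq = 4 × 483 = 1932 N/m.
ω_n = √(k_eq/m) = √(1932/9.27) = √208.4 = 14.44 rad/s.
T_n = 2π/ω_n = 6.283/14.44 = 0.4352 s.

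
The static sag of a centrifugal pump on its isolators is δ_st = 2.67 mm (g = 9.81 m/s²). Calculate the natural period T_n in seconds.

0.104 s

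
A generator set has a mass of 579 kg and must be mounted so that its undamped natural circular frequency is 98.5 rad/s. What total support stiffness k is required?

5620000 N/m

k = m·ω_n² = 579 × 98.50² = 579 × 9702 = 5618000 N/m.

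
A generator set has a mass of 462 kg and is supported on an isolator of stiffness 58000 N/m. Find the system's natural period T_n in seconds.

0.561 s

ω_n = √(k/m) = √(58000/462) = √125.5 = 11.20 rad/s.
T_n = 2π/ω_n = 6.283/11.20 = 0.5608 s.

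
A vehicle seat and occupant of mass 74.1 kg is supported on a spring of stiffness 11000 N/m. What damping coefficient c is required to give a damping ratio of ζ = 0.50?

c_c = 2√(k·m) = 2√(11000 × 74.1) = 1806 N·s/m.
c = ζ·c_c = 0.50 × 1806 = 902.8 N·s/m.

903 N·s/m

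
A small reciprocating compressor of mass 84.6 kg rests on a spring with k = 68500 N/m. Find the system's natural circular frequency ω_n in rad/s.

ω_n = √(k/m) = √(68500/84.6) = √809.7 = 28.46 rad/s.

28.5 rad/s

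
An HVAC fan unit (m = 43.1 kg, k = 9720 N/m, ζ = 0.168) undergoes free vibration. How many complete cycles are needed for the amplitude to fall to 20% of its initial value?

2 cycles

Logarithmic decrement δ = 2πζ/√(1 − ζ²) = 2π × 0.1680/√(1 − 0.0282) = 1.071.
x_n/x₀ = e^(−nδ) ≤ 0.2; take ln: n ≥ ln(1/0.2)/δ = 1.609/1.071 = 1.503.
So 2 complete cycles are required.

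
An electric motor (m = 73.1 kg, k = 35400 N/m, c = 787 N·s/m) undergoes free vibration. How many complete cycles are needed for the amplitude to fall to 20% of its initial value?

2 cycles

ζ = c/(2√(km)) = 787/(2√(35400 × 73.1)) = 787/3217 = 0.2446.
Logarithmic decrement δ = 2πζ/√(1 − ζ²) = 2π × 0.2446/√(1 − 0.0598) = 1.585.
x_n/x₀ = e^(−nδ) ≤ 0.2; take ln: n ≥ ln(1/0.2)/δ = 1.609/1.585 = 1.015.
So 2 complete cycles are required.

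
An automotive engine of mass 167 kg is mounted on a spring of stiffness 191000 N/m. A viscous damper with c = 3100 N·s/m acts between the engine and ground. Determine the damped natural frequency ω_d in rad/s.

ω_n = √(k/m) = √(191000/167) = 33.82 rad/s.
Critical damping c_c = 2√(k·m) = 2√(191000 × 167) = 11300 N·s/m, so ζ = c/c_c = 3100/11300 = 0.2744.
ω_d = ω_n√(1 − ζ²) = 33.82 × √(1 − 0.0753) = 32.52 rad/s.

32.5 rad/s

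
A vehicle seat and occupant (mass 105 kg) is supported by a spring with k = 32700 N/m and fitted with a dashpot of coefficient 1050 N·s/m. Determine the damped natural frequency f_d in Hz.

2.69 Hz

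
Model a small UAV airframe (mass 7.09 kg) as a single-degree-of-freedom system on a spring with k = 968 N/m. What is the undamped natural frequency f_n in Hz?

1.86 Hz

ω_n = √(k/m) = √(968.0/7.09) = √136.5 = 11.68 rad/s.
f_n = ω_n/(2π) = 11.68/6.283 = 1.860 Hz.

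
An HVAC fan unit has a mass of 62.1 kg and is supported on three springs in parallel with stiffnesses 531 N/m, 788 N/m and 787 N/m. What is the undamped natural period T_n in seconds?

Parallel springs add: k_eq = 531 + 788 + 787 = 2106 N/m.
ω_n = √(k_eq/m) = √(2106/62.1) = √33.91 = 5.823 rad/s.
T_n = 2π/ω_n = 6.283/5.823 = 1.079 s.

1.08 s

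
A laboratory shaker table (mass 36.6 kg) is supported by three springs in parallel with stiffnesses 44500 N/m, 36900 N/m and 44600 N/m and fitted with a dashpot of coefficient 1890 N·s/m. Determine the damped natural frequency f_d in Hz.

8.39 Hz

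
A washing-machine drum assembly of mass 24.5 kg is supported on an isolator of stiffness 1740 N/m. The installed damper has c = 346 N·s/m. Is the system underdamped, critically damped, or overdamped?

underdamped

c_c = 2√(k·m) = 412.9 N·s/m; ζ = c/c_c = 346/412.9 = 0.838.
Since ζ < 1 the system is underdamped.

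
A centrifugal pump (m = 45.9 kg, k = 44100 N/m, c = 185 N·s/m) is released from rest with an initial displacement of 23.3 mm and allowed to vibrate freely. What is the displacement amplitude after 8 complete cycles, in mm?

0.881 mm

ζ = c/(2√(km)) = 185/(2√(44100 × 45.9)) = 185/2845 = 0.06502.
Logarithmic decrement δ = 2πζ/√(1 − ζ²) = 2π × 0.06502/√(1 − 0.00423) = 0.4094.
After n cycles, x_n/x₀ = e^(−nδ), so x_8 = 23.3 × e^(−8 × 0.4094) = 23.3 × 0.03782 = 0.8812 mm.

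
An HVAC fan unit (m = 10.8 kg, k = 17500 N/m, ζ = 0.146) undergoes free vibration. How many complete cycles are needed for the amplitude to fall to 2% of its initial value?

5 cycles

Logarithmic decrement δ = 2πζ/√(1 − ζ²) = 2π × 0.1460/√(1 − 0.0213) = 0.9273.
x_n/x₀ = e^(−nδ) ≤ 0.02; take ln: n ≥ ln(1/0.02)/δ = 3.912/0.9273 = 4.219.
So 5 complete cycles are required.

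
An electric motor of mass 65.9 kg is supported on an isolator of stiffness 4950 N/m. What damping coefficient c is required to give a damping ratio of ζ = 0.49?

560 N·s/m

c_c = 2√(k·m) = 2√(4950 × 65.9) = 1142 N·s/m.
c = ζ·c_c = 0.49 × 1142 = 559.7 N·s/m.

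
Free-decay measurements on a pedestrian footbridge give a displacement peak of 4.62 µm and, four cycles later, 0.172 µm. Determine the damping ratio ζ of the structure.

0.130

Logarithmic decrement δ = (1/n)·ln(x₀/x_n) = (1/4)·ln(4.62/0.172) = (1/4)·ln(26.86) = 0.8227.
ζ = δ/√(4π² + δ²) = 0.8227/√(39.48 + 0.677) = 0.8227/6.337 = 0.1298.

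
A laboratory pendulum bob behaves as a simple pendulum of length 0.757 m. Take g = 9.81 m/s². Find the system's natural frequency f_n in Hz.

0.573 Hz

For a simple pendulum ω_n = √(g/L) = √(9.81/0.757) = √12.96 = 3.600 rad/s.
f_n = ω_n/(2π) = 3.600/6.283 = 0.5729 Hz.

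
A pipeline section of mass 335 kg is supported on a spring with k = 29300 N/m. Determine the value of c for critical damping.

c_c = 2√(k·m) = 2√(29300 × 335) = 2 × 3133 = 6266 N·s/m.

6270 N·s/m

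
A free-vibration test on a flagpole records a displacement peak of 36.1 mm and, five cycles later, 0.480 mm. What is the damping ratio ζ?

0.136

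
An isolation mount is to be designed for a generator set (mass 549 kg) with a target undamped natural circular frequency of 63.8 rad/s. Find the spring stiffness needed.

2230000 N/m

k = m·ω_n² = 549 × 63.80² = 549 × 4070 = 2235000 N/m.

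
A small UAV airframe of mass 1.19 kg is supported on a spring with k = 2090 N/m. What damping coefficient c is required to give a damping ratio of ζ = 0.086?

8.58 N·s/m

c_c = 2√(k·m) = 2√(2090 × 1.19) = 99.74 N·s/m.
c = ζ·c_c = 0.086 × 99.74 = 8.578 N·s/m.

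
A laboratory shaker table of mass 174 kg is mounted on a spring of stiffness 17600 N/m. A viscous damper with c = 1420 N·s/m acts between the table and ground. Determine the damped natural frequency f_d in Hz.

ω_n = √(k/m) = √(17600/174) = 10.06 rad/s.
Critical damping c_c = 2√(k·m) = 2√(17600 × 174) = 3500 N·s/m, so ζ = c/c_c = 1420/3500 = 0.4057.
ω_d = ω_n√(1 − ζ²) = 10.06 × √(1 − 0.165) = 9.192 rad/s.
f_d = ω_d/(2π) = 1.463 Hz.

1.46 Hz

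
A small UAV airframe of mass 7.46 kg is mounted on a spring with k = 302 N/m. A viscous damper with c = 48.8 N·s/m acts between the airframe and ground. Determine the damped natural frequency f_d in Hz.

0.869 Hz

ω_n = √(k/m) = √(302.0/7.46) = 6.363 rad/s.
Critical damping c_c = 2√(k·m) = 2√(302.0 × 7.46) = 94.93 N·s/m, so ζ = c/c_c = 48.8/94.93 = 0.5141.
ω_d = ω_n√(1 − ζ²) = 6.363 × √(1 − 0.264) = 5.458 rad/s.
f_d = ω_d/(2π) = 0.8686 Hz.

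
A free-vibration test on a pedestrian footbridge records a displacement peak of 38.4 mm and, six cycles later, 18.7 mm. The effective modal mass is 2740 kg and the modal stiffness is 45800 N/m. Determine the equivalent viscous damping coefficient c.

428 N·s/m

Logarithmic decrement δ = (1/n)·ln(x₀/x_n) = (1/6)·ln(38.4/18.7) = (1/6)·ln(2.053) = 0.1199.
ζ = δ/√(4π² + δ²) = 0.1199/√(39.48 + 0.0144) = 0.1199/6.284 = 0.01908.
c = ζ · 2√(km) = 0.01908 × 2√(45800 × 2740) = 0.01908 × 22400 = 427.5 N·s/m.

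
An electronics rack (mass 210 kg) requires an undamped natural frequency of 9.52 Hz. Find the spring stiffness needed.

ω_n = 2πf_n = 2π × 9.52 = 59.82 rad/s.
k = m·ω_n² = 210 × 59.82² = 210 × 3578 = 751400 N/m.

751000 N/m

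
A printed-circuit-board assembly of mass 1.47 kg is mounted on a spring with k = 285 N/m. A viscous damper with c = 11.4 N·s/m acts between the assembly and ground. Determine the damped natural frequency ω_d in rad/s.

13.4 rad/s

ω_n = √(k/m) = √(285.0/1.47) = 13.92 rad/s.
Critical damping c_c = 2√(k·m) = 2√(285.0 × 1.47) = 40.94 N·s/m, so ζ = c/c_c = 11.4/40.94 = 0.2785.
ω_d = ω_n√(1 − ζ²) = 13.92 × √(1 − 0.0776) = 13.37 rad/s.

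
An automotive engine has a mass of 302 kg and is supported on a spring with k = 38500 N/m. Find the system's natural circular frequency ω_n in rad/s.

11.3 rad/s

ω_n = √(k/m) = √(38500/302) = √127.5 = 11.29 rad/s.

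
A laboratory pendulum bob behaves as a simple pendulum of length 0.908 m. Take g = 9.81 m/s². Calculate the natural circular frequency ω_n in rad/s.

3.29 rad/s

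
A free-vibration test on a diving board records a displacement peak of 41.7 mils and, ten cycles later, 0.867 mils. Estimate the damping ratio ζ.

Logarithmic decrement δ = (1/n)·ln(x₀/x_n) = (1/10)·ln(41.7/0.867) = (1/10)·ln(48.10) = 0.3873.
ζ = δ/√(4π² + δ²) = 0.3873/√(39.48 + 0.150) = 0.3873/6.295 = 0.06153.

0.0615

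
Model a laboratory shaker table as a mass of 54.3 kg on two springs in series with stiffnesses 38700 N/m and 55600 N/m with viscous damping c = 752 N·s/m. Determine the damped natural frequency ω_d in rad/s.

19.3 rad/s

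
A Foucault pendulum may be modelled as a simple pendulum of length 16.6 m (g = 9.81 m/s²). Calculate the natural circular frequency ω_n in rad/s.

For a simple pendulum ω_n = √(g/L) = √(9.81/16.6) = √0.5910 = 0.7687 rad/s.

0.769 rad/s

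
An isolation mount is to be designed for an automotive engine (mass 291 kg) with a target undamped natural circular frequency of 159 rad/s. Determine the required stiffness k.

7360000 N/m

k = m·ω_n² = 291 × 159.0² = 291 × 25280 = 7357000 N/m.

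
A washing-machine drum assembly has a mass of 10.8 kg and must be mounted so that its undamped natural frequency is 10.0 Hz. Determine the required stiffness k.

42600 N/m

ω_n = 2πf_n = 2π × 10.0 = 62.83 rad/s.
k = m·ω_n² = 10.8 × 62.83² = 10.8 × 3948 = 42640 N/m.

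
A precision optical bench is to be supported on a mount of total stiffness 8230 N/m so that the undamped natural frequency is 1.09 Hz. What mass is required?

ω_n = 2πf_n = 2π × 1.09 = 6.849 rad/s.
m = k/ω_n² = 8230/6.849² = 8230/46.90 = 175.5 kg.

175 kg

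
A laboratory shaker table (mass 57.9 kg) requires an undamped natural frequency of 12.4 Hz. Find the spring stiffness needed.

351000 N/m

ω_n = 2πf_n = 2π × 12.4 = 77.91 rad/s.
k = m·ω_n² = 57.9 × 77.91² = 57.9 × 6070 = 351500 N/m.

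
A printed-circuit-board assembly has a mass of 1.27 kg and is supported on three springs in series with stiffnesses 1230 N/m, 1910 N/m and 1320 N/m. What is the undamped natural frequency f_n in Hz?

3.09 Hz

Series springs: 1/k_eq = 1/1230 + 1/1910 + 1/1320 = 0.002094, so k_eq = 477.5 N/m.
ω_n = √(k_eq/m) = √(477.5/1.27) = √376.0 = 19.39 rad/s.
f_n = ω_n/(2π) = 19.39/6.283 = 3.086 Hz.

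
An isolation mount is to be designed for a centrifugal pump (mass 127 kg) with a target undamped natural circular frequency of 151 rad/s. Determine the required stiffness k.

2900000 N/m

k = m·ω_n² = 127 × 151.0² = 127 × 22800 = 2896000 N/m.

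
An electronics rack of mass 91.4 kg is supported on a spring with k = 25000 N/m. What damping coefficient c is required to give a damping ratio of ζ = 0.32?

c_c = 2√(k·m) = 2√(25000 × 91.4) = 3023 N·s/m.
c = ζ·c_c = 0.32 × 3023 = 967.4 N·s/m.

967 N·s/m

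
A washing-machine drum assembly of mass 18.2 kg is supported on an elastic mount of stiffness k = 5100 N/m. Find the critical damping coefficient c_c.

c_c = 2√(k·m) = 2√(5100 × 18.2) = 2 × 304.7 = 609.3 N·s/m.

609 N·s/m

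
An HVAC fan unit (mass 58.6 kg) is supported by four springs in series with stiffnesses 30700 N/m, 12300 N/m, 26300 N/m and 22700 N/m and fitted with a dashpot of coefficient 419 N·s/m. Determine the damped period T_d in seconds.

0.729 s

Series springs: 1/k_eq = 1/30700 + 1/12300 + 1/26300 + 1/22700 = 0.0001959, so k_eq = 5103 N/m.
ω_n = √(k_eq/m) = √(5103/58.6) = 9.332 rad/s.
Critical damping c_c = 2√(k_eq·m) = 2√(5103 × 58.6) = 1094 N·s/m, so ζ = c/c_c = 419/1094 = 0.3831.
ω_d = ω_n√(1 − ζ²) = 9.332 × √(1 − 0.147) = 8.620 rad/s.
T_d = 2π/ω_d = 0.7289 s.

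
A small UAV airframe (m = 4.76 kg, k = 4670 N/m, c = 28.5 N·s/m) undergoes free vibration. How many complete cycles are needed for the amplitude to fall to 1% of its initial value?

8 cycles

ζ = c/(2√(km)) = 28.5/(2√(4670 × 4.76)) = 28.5/298.2 = 0.09558.
Logarithmic decrement δ = 2πζ/√(1 − ζ²) = 2π × 0.09558/√(1 − 0.00913) = 0.6033.
x_n/x₀ = e^(−nδ) ≤ 0.01; take ln: n ≥ ln(1/0.01)/δ = 4.605/0.6033 = 7.633.
So 8 complete cycles are required.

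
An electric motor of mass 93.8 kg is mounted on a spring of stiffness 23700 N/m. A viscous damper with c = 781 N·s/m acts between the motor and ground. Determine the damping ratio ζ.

ω_n = √(k/m) = √(23700/93.8) = 15.90 rad/s.
Critical damping c_c = 2√(k·m) = 2√(23700 × 93.8) = 2982 N·s/m, so ζ = c/c_c = 781/2982 = 0.2619.

0.262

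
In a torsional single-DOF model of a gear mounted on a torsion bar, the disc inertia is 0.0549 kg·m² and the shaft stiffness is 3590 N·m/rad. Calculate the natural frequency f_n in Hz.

40.7 Hz

ω_n = √(k_t/J) = √(3590/0.0549) = √65390 = 255.7 rad/s.
f_n = ω_n/(2π) = 255.7/6.283 = 40.70 Hz.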